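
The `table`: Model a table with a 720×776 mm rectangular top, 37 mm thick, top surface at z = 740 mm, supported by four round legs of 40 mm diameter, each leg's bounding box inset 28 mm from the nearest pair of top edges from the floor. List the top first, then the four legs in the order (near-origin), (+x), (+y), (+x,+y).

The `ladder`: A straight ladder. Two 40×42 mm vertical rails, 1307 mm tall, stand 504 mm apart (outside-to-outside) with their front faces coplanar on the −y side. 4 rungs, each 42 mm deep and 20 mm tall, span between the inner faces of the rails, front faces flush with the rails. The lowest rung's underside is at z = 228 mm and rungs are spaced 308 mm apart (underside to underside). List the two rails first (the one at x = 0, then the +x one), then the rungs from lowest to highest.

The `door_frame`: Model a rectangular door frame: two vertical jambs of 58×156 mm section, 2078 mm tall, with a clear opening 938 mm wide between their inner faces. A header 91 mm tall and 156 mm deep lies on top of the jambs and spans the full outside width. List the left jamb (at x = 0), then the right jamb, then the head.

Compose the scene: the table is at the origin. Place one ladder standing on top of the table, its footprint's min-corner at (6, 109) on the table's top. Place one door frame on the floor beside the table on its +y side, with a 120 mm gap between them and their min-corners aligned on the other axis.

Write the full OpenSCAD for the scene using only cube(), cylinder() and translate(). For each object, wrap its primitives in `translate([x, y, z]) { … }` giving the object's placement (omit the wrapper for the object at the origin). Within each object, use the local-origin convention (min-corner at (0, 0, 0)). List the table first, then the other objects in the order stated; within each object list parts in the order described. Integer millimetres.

translate([0, 0, 703]) cube([720, 776, 37]);
translate([48, 48, 0]) cylinder(h = 703, r = 20);
translate([672, 48, 0]) cylinder(h = 703, r = 20);
translate([48, 728, 0]) cylinder(h = 703, r = 20);
translate([672, 728, 0]) cylinder(h = 703, r = 20);
translate([6, 109, 740]) {
  cube([40, 42, 1307]);
  translate([464, 0, 0]) cube([40, 42, 1307]);
  translate([40, 0, 228]) cube([424, 42, 20]);
  translate([40, 0, 536]) cube([424, 42, 20]);
  translate([40, 0, 844]) cube([424, 42, 20]);
  translate([40, 0, 1152]) cube([424, 42, 20]);
}
translate([0, 896, 0]) {
  cube([58, 156, 2078]);
  translate([996, 0, 0]) cube([58, 156, 2078]);
  translate([0, 0, 2078]) cube([1054, 156, 91]);
}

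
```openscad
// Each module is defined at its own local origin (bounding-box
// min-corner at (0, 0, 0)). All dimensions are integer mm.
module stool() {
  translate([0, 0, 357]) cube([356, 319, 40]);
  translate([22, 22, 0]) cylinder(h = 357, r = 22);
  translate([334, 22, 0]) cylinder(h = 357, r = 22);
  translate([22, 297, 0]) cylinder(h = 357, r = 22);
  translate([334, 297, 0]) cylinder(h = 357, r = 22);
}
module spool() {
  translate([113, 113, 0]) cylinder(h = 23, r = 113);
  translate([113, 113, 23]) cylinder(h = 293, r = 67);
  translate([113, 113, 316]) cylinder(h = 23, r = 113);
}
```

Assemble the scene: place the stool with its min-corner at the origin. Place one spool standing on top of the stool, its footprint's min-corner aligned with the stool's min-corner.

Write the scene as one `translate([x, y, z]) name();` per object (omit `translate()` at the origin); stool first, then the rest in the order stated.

stool();
translate([0, 0, 397]) spool();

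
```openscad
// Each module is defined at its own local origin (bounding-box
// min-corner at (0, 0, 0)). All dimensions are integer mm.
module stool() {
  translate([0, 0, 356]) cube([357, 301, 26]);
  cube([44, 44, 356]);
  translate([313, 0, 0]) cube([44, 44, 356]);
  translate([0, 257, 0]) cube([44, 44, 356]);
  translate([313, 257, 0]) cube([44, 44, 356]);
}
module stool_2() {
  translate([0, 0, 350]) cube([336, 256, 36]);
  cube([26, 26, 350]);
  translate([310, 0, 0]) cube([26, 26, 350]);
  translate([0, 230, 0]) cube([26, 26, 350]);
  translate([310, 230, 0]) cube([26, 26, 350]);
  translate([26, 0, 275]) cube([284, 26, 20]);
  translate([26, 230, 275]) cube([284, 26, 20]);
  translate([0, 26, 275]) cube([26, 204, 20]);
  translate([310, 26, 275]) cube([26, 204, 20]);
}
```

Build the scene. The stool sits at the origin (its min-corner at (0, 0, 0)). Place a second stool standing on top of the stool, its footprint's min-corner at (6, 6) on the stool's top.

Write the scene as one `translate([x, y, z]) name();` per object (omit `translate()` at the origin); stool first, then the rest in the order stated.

stool();
translate([6, 6, 382]) stool_2();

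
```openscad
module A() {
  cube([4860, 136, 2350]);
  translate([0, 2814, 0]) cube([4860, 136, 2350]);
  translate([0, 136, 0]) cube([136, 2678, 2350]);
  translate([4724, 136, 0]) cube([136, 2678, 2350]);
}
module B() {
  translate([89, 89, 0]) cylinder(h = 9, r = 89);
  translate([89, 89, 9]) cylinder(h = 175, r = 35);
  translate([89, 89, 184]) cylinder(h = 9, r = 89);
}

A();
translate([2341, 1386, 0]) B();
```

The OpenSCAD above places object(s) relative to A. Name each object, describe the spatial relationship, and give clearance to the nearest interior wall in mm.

A is a house frame. B is a spool. The spool sits inside the house frame, centred. The clearance to the nearest interior wall is 1250 mm.

Clearances: x = 2205, y = 1250; minimum 1250 mm.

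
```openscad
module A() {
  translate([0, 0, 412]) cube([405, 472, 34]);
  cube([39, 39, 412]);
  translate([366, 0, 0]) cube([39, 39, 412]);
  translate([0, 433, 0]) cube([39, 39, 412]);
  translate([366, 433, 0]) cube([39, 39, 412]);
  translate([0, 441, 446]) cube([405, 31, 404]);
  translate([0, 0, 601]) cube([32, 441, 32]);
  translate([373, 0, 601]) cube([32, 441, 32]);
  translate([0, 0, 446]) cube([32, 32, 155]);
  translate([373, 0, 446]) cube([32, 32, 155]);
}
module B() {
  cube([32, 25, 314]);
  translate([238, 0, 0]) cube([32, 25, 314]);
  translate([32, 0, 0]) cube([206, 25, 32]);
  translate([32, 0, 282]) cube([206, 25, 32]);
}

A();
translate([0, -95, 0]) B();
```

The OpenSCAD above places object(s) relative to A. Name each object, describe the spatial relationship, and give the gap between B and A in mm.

The picture frame's nearest face is 70 mm from the chair's −y face.

A is a chair. B is a picture frame. The picture frame is on the floor beside the chair on its −y side. The gap between the picture frame and the chair is 70 mm.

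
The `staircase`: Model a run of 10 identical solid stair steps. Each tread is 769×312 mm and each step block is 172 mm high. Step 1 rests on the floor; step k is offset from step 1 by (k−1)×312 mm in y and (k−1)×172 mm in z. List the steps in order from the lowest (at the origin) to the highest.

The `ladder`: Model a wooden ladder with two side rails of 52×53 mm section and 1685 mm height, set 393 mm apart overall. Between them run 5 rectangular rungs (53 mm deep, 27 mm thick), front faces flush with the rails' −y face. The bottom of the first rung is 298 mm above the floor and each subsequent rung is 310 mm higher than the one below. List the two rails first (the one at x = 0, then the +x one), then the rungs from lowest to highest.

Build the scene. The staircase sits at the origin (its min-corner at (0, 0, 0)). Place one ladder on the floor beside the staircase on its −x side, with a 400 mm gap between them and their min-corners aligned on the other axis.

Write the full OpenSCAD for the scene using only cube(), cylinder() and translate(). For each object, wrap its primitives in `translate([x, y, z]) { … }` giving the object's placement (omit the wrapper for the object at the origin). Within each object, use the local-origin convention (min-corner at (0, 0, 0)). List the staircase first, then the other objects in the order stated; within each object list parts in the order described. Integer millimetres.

cube([769, 312, 172]);
translate([0, 312, 172]) cube([769, 312, 172]);
translate([0, 624, 344]) cube([769, 312, 172]);
translate([0, 936, 516]) cube([769, 312, 172]);
translate([0, 1248, 688]) cube([769, 312, 172]);
translate([0, 1560, 860]) cube([769, 312, 172]);
translate([0, 1872, 1032]) cube([769, 312, 172]);
translate([0, 2184, 1204]) cube([769, 312, 172]);
translate([0, 2496, 1376]) cube([769, 312, 172]);
translate([0, 2808, 1548]) cube([769, 312, 172]);
translate([-793, 0, 0]) {
  cube([52, 53, 1685]);
  translate([341, 0, 0]) cube([52, 53, 1685]);
  translate([52, 0, 298]) cube([289, 53, 27]);
  translate([52, 0, 608]) cube([289, 53, 27]);
  translate([52, 0, 918]) cube([289, 53, 27]);
  translate([52, 0, 1228]) cube([289, 53, 27]);
  translate([52, 0, 1538]) cube([289, 53, 27]);
}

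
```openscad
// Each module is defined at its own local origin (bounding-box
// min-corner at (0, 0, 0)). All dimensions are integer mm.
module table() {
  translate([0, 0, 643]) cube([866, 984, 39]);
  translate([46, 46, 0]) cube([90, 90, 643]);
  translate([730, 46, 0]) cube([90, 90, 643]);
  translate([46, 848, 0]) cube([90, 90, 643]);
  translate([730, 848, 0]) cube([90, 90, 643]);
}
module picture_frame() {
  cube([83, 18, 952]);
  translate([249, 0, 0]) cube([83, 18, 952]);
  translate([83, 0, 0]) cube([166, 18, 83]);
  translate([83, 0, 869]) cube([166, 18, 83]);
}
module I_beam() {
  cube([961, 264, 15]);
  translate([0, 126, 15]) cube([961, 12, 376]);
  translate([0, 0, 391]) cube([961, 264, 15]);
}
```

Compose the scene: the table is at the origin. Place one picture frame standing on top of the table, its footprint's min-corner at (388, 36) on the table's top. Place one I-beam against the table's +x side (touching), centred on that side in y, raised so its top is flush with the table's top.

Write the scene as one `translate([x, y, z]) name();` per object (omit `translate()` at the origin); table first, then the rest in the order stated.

table();
translate([388, 36, 682]) picture_frame();
translate([866, 360, 276]) I_beam();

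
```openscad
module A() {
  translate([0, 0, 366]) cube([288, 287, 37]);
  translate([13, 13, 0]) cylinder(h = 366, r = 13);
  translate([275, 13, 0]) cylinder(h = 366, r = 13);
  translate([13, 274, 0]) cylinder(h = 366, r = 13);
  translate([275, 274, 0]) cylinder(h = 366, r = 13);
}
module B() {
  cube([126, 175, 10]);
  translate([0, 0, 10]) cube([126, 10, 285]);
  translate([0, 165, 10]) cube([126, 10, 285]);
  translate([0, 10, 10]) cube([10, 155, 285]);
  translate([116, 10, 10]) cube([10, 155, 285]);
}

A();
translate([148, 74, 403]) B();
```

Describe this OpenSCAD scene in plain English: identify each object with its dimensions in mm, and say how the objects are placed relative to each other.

A is a simple wooden stool: a rectangular seat 288 mm (x) by 287 mm (y), 37 mm thick, top face at z = 403 mm, on four round legs, each 26 mm in diameter. The legs rest on z = 0, each leg's axis is inset half a diameter from the nearest pair of seat edges (so the leg's bounding box is flush with the corner).

B is an open-topped rectangular box: outside dimensions 126×175×295 mm, with a uniform wall and base thickness of 10 mm. The base is a full 126×175 slab on the floor; four walls sit on top of the base. The front and back walls (the −y and +y sides) span the full width; the two side walls fit between them.

The open box is on top of the stool.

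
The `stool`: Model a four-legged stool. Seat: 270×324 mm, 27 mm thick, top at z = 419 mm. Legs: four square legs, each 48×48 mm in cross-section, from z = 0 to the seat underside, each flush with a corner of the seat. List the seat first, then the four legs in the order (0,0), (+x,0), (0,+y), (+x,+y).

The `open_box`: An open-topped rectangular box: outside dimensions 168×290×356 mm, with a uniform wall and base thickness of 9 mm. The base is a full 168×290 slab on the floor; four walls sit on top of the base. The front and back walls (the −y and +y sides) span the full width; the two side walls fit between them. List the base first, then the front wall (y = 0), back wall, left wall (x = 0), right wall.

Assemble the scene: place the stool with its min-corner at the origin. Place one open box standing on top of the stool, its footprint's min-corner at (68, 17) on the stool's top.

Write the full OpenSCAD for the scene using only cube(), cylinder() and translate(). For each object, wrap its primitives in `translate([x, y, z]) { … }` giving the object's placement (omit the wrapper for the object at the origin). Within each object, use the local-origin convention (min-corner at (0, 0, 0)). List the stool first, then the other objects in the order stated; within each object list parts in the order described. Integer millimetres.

translate([0, 0, 392]) cube([270, 324, 27]);
cube([48, 48, 392]);
translate([222, 0, 0]) cube([48, 48, 392]);
translate([0, 276, 0]) cube([48, 48, 392]);
translate([222, 276, 0]) cube([48, 48, 392]);
translate([68, 17, 419]) {
  cube([168, 290, 9]);
  translate([0, 0, 9]) cube([168, 9, 347]);
  translate([0, 281, 9]) cube([168, 9, 347]);
  translate([0, 9, 9]) cube([9, 272, 347]);
  translate([159, 9, 9]) cube([9, 272, 347]);
}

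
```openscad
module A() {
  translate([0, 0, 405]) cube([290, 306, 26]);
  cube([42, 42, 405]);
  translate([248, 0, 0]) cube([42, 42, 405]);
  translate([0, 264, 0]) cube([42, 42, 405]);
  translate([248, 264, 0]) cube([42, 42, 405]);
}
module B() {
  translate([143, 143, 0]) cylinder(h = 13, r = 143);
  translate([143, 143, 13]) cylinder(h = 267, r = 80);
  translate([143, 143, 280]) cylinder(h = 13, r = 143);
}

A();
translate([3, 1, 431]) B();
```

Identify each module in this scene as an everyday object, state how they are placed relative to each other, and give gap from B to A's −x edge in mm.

A is a stool. B is a spool. The spool is on top of the stool. The gap from the spool to the stool's −x edge is 3 mm.

The spool's min-x is at 3; the stool's min-x is 0; gap = 3 mm.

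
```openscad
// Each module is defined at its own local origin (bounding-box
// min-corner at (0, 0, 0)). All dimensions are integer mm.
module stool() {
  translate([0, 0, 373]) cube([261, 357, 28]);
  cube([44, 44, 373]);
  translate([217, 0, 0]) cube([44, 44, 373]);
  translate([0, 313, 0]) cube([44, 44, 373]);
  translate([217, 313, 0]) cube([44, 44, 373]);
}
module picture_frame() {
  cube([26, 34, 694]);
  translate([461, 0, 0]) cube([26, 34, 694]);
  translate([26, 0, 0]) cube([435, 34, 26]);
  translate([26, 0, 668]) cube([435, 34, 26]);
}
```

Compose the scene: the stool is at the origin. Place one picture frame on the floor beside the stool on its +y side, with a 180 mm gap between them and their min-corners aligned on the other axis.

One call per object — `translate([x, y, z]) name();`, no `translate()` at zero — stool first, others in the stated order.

stool();
translate([0, 537, 0]) picture_frame();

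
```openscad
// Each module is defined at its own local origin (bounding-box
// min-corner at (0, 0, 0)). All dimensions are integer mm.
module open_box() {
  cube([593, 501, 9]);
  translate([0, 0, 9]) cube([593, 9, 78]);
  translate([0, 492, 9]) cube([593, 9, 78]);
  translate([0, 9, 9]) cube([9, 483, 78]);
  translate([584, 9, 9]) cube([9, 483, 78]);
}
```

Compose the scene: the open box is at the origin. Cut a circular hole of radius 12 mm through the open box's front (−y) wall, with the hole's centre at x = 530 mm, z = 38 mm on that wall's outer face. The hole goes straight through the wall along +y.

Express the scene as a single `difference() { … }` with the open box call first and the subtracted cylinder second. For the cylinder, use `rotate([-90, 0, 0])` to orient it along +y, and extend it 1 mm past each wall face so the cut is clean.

difference() {
  open_box();
  translate([530, -1, 38]) rotate([-90, 0, 0]) cylinder(h = 11, r = 12);
}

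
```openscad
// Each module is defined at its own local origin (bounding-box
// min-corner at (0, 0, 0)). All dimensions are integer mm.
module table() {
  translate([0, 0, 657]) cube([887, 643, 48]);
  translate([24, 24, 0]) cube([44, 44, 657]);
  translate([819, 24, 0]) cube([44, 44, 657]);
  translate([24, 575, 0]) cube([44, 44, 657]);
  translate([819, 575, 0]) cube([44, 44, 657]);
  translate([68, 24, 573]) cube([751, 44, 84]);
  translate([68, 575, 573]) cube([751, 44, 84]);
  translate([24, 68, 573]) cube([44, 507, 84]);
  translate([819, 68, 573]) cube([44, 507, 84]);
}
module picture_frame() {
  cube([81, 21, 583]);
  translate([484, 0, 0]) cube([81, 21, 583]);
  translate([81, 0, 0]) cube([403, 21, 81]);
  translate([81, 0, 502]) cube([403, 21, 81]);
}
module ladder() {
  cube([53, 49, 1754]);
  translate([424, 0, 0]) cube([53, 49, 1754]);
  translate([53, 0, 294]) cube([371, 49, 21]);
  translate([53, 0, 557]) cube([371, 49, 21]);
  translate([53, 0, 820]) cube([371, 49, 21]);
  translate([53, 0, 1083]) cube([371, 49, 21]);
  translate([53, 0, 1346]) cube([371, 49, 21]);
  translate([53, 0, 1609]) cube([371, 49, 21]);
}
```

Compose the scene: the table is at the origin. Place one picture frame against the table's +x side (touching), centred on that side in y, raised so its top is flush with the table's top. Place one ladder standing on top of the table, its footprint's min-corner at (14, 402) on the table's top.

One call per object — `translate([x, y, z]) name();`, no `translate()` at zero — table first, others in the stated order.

table();
translate([887, 311, 122]) picture_frame();
translate([14, 402, 705]) ladder();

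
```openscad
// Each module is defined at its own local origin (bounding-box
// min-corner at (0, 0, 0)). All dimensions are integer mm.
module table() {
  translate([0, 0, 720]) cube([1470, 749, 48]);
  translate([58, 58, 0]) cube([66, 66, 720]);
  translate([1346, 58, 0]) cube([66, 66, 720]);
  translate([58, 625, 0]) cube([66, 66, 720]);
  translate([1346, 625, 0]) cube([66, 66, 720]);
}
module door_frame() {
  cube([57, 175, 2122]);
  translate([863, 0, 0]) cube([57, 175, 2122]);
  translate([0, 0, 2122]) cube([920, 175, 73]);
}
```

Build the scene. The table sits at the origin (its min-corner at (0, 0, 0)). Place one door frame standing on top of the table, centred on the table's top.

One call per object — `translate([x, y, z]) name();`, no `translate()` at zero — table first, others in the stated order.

table();
translate([275, 287, 768]) door_frame();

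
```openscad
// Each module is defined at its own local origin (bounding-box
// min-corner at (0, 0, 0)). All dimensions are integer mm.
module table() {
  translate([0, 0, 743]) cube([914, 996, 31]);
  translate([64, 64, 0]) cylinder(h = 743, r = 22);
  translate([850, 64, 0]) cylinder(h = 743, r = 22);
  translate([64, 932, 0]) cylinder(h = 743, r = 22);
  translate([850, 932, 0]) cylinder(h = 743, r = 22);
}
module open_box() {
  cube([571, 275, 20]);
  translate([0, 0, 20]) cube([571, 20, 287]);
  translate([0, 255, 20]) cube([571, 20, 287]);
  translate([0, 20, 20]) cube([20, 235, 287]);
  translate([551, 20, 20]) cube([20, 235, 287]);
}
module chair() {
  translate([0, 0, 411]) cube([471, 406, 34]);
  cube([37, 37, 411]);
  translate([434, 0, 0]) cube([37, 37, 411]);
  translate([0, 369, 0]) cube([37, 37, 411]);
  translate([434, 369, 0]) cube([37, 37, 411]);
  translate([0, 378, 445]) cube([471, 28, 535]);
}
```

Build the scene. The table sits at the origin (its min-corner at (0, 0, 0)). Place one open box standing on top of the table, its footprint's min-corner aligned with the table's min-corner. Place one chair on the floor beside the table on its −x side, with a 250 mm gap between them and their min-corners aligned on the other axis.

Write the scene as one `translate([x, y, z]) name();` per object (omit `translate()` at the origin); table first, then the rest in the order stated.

table();
translate([0, 0, 774]) open_box();
translate([-721, 0, 0]) chair();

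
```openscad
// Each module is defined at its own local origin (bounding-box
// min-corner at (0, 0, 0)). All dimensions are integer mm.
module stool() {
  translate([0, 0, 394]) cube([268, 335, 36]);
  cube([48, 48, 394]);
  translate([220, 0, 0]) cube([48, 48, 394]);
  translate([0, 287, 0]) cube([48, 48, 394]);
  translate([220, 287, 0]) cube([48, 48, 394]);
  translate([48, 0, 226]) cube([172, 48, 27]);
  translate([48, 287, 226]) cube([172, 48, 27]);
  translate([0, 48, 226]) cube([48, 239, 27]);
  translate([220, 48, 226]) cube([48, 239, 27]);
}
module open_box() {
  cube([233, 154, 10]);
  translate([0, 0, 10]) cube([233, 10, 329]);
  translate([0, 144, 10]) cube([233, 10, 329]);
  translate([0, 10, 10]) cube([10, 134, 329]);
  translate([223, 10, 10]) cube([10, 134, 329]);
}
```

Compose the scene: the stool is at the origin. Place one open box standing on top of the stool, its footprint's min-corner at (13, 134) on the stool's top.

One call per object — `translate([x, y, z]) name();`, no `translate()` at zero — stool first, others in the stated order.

stool();
translate([13, 134, 430]) open_box();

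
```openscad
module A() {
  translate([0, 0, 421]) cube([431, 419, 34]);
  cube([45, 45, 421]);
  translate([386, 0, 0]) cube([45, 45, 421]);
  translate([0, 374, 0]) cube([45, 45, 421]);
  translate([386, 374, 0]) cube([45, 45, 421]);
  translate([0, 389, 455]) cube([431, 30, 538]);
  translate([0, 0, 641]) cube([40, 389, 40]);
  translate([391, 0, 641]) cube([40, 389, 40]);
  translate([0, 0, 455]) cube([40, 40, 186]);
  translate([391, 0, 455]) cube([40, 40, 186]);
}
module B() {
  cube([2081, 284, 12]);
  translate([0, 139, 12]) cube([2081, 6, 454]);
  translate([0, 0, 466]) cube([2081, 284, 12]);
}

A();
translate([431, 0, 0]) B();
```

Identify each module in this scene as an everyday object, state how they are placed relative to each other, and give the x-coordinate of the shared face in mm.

The chair's +x face and the I-beam's −x face are both at x = 431 mm.

A is a chair. B is an I-beam. The I-beam is against the chair's +x side, with their −y faces flush. The x-coordinate of the shared face is 431 mm.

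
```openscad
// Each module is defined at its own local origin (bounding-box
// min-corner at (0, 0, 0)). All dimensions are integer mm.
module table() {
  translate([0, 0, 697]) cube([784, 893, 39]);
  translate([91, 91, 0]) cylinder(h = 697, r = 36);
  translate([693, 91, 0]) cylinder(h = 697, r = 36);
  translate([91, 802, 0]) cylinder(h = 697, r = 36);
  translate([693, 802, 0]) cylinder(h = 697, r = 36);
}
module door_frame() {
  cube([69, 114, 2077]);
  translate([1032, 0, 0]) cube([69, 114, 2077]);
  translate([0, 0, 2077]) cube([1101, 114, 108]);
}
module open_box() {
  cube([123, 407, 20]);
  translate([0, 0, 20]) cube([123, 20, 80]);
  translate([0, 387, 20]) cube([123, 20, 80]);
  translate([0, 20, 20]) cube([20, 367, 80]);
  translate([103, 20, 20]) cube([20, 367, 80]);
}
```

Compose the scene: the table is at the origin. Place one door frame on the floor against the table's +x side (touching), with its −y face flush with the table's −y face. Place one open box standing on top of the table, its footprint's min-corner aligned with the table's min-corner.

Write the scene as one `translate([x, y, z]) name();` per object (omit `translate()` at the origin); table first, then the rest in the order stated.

table();
translate([784, 0, 0]) door_frame();
translate([0, 0, 736]) open_box();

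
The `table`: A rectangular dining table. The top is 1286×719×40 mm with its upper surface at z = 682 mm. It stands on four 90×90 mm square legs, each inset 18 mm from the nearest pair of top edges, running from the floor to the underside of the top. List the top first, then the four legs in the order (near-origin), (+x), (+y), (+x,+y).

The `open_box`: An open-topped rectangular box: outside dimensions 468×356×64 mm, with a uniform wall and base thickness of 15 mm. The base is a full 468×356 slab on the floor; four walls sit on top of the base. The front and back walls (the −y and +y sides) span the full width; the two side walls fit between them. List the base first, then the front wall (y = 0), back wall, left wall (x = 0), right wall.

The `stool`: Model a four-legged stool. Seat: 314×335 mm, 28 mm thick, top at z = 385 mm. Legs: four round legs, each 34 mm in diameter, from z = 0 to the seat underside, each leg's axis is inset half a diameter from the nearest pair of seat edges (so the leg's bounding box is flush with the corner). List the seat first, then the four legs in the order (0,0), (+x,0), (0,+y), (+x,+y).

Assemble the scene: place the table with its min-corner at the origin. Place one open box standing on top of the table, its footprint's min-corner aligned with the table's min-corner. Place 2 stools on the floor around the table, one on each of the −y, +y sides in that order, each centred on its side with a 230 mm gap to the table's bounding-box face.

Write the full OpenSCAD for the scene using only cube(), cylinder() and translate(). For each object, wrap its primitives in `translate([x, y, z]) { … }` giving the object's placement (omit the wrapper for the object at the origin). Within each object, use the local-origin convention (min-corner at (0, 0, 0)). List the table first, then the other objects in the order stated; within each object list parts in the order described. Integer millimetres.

translate([0, 0, 642]) cube([1286, 719, 40]);
translate([18, 18, 0]) cube([90, 90, 642]);
translate([1178, 18, 0]) cube([90, 90, 642]);
translate([18, 611, 0]) cube([90, 90, 642]);
translate([1178, 611, 0]) cube([90, 90, 642]);
translate([0, 0, 682]) {
  cube([468, 356, 15]);
  translate([0, 0, 15]) cube([468, 15, 49]);
  translate([0, 341, 15]) cube([468, 15, 49]);
  translate([0, 15, 15]) cube([15, 326, 49]);
  translate([453, 15, 15]) cube([15, 326, 49]);
}
translate([486, -565, 0]) {
  translate([0, 0, 357]) cube([314, 335, 28]);
  translate([17, 17, 0]) cylinder(h = 357, r = 17);
  translate([297, 17, 0]) cylinder(h = 357, r = 17);
  translate([17, 318, 0]) cylinder(h = 357, r = 17);
  translate([297, 318, 0]) cylinder(h = 357, r = 17);
}
translate([486, 949, 0]) {
  translate([0, 0, 357]) cube([314, 335, 28]);
  translate([17, 17, 0]) cylinder(h = 357, r = 17);
  translate([297, 17, 0]) cylinder(h = 357, r = 17);
  translate([17, 318, 0]) cylinder(h = 357, r = 17);
  translate([297, 318, 0]) cylinder(h = 357, r = 17);
}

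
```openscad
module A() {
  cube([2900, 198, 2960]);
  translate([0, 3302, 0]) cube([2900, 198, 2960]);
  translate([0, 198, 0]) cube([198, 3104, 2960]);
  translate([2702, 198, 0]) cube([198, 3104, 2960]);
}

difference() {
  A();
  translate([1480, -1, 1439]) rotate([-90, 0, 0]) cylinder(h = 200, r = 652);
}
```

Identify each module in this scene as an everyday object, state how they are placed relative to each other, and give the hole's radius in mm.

The subtracted cylinder has r = 652 mm.

A is a house frame. The house frame has a circular hole through its front wall. The hole's radius is 652 mm.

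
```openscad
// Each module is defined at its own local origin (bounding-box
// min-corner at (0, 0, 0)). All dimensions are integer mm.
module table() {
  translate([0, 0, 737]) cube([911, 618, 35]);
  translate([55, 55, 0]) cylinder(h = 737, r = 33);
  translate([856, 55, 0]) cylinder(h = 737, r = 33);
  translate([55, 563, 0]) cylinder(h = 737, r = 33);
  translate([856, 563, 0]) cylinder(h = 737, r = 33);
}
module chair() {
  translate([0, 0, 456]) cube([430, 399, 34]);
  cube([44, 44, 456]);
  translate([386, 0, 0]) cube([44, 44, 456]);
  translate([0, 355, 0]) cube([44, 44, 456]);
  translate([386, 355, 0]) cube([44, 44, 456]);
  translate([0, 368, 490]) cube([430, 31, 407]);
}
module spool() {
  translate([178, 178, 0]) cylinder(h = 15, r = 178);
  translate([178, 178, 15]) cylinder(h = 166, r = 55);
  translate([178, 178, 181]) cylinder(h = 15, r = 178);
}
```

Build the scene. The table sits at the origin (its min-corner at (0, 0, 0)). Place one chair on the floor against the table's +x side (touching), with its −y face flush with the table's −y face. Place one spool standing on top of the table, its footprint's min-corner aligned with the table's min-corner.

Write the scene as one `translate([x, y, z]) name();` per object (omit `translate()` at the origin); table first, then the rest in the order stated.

table();
translate([911, 0, 0]) chair();
translate([0, 0, 772]) spool();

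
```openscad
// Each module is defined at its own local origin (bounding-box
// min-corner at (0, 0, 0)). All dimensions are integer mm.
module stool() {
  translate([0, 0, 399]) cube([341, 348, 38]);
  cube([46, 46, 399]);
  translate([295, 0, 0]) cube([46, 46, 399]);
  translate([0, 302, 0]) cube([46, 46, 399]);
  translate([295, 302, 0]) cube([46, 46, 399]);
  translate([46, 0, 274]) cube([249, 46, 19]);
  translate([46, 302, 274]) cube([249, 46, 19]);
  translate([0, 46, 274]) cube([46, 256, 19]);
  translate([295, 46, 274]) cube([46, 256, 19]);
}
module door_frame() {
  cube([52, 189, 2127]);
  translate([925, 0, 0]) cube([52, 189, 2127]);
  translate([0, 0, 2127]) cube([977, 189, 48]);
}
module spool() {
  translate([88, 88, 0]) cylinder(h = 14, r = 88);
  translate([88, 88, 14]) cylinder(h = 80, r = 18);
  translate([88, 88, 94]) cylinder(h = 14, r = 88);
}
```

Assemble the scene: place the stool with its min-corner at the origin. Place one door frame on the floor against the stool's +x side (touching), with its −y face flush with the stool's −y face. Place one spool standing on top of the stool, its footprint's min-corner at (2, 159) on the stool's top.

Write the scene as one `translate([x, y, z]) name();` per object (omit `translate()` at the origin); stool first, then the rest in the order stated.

stool();
translate([341, 0, 0]) door_frame();
translate([2, 159, 437]) spool();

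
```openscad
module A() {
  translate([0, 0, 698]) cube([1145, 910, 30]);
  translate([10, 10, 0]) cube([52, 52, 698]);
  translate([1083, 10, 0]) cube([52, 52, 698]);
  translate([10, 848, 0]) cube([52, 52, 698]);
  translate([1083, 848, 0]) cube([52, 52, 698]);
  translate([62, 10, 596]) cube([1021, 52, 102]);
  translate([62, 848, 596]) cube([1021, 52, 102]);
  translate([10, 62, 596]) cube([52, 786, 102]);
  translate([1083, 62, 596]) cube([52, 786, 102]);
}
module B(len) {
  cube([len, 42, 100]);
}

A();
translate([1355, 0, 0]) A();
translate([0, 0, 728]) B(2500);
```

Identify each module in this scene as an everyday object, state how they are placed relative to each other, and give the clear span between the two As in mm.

A is a table. B is a beam. A beam spans the tops of two tables. The clear span between the two tables is 210 mm.

Second table starts at x = 1355; first ends at x = 1145; clear span = 1355 − 1145 = 210 mm.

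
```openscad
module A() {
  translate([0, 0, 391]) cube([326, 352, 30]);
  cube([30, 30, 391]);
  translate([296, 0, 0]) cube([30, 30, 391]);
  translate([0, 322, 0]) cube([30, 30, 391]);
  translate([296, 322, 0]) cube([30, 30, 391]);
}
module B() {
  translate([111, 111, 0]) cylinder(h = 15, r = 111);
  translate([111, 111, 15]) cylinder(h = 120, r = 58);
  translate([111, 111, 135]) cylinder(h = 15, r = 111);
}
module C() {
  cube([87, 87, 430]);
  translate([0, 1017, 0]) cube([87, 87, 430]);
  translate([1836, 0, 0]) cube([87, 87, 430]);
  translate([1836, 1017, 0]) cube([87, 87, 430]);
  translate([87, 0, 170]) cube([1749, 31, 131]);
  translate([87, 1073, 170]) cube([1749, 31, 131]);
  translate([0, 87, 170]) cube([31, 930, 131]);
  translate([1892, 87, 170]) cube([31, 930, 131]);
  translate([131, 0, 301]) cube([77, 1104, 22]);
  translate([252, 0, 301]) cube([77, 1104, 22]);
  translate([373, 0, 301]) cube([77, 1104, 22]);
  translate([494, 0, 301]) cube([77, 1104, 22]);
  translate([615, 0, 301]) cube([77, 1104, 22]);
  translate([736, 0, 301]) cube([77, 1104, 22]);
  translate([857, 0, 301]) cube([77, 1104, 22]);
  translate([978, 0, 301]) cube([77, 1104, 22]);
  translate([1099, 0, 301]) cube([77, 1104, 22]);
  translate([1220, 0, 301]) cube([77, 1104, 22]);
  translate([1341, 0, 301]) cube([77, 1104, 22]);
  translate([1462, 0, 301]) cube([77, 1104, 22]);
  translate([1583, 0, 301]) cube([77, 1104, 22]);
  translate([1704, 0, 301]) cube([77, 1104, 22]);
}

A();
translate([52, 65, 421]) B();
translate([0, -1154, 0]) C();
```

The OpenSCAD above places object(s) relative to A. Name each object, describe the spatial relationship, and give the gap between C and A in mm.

A is a stool. B is a spool. C is a bed frame. The spool is on top of the stool, centred. The bed frame is on the floor beside the stool on its −y side. The gap between the bed frame and the stool is 50 mm.

The bed frame's nearest face is 50 mm from the stool's −y face.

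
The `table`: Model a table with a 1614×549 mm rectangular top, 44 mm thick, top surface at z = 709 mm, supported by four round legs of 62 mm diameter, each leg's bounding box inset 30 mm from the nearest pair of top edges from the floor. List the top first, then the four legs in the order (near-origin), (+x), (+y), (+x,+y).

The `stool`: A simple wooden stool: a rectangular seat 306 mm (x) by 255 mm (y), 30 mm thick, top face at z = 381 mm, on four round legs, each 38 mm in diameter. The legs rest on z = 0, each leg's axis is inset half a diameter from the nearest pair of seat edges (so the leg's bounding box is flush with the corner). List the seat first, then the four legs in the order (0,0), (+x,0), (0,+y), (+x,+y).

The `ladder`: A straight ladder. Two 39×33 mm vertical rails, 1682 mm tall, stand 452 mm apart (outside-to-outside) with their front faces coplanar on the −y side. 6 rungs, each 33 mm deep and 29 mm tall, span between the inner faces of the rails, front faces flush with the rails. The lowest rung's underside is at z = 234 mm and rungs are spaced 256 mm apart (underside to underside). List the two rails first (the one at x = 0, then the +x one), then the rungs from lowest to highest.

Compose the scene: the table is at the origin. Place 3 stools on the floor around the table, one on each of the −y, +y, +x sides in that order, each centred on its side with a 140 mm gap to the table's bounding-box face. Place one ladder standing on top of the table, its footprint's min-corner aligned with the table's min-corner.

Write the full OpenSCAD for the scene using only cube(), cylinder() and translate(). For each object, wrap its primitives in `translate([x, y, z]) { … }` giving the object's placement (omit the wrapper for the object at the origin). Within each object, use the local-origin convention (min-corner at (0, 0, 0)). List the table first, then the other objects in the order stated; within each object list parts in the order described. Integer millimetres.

translate([0, 0, 665]) cube([1614, 549, 44]);
translate([61, 61, 0]) cylinder(h = 665, r = 31);
translate([1553, 61, 0]) cylinder(h = 665, r = 31);
translate([61, 488, 0]) cylinder(h = 665, r = 31);
translate([1553, 488, 0]) cylinder(h = 665, r = 31);
translate([654, -395, 0]) {
  translate([0, 0, 351]) cube([306, 255, 30]);
  translate([19, 19, 0]) cylinder(h = 351, r = 19);
  translate([287, 19, 0]) cylinder(h = 351, r = 19);
  translate([19, 236, 0]) cylinder(h = 351, r = 19);
  translate([287, 236, 0]) cylinder(h = 351, r = 19);
}
translate([654, 689, 0]) {
  translate([0, 0, 351]) cube([306, 255, 30]);
  translate([19, 19, 0]) cylinder(h = 351, r = 19);
  translate([287, 19, 0]) cylinder(h = 351, r = 19);
  translate([19, 236, 0]) cylinder(h = 351, r = 19);
  translate([287, 236, 0]) cylinder(h = 351, r = 19);
}
translate([1754, 147, 0]) {
  translate([0, 0, 351]) cube([306, 255, 30]);
  translate([19, 19, 0]) cylinder(h = 351, r = 19);
  translate([287, 19, 0]) cylinder(h = 351, r = 19);
  translate([19, 236, 0]) cylinder(h = 351, r = 19);
  translate([287, 236, 0]) cylinder(h = 351, r = 19);
}
translate([0, 0, 709]) {
  cube([39, 33, 1682]);
  translate([413, 0, 0]) cube([39, 33, 1682]);
  translate([39, 0, 234]) cube([374, 33, 29]);
  translate([39, 0, 490]) cube([374, 33, 29]);
  translate([39, 0, 746]) cube([374, 33, 29]);
  translate([39, 0, 1002]) cube([374, 33, 29]);
  translate([39, 0, 1258]) cube([374, 33, 29]);
  translate([39, 0, 1514]) cube([374, 33, 29]);
}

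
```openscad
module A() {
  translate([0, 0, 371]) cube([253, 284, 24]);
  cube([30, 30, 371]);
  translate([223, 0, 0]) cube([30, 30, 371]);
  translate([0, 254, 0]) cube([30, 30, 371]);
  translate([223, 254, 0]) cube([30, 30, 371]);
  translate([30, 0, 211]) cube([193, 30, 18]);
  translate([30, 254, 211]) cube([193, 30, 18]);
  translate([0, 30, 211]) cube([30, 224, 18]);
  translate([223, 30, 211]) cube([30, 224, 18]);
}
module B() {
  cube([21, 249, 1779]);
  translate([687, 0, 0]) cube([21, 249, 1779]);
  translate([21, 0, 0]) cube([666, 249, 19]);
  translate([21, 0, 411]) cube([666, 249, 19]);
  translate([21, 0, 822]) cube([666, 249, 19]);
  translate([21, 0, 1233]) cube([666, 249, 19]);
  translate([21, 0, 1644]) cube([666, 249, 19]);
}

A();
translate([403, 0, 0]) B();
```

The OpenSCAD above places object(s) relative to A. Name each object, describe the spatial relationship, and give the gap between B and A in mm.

A is a stool. B is a bookshelf. The bookshelf is on the floor beside the stool on its +x side. The gap between the bookshelf and the stool is 150 mm.

The bookshelf's nearest face is 150 mm from the stool's +x face.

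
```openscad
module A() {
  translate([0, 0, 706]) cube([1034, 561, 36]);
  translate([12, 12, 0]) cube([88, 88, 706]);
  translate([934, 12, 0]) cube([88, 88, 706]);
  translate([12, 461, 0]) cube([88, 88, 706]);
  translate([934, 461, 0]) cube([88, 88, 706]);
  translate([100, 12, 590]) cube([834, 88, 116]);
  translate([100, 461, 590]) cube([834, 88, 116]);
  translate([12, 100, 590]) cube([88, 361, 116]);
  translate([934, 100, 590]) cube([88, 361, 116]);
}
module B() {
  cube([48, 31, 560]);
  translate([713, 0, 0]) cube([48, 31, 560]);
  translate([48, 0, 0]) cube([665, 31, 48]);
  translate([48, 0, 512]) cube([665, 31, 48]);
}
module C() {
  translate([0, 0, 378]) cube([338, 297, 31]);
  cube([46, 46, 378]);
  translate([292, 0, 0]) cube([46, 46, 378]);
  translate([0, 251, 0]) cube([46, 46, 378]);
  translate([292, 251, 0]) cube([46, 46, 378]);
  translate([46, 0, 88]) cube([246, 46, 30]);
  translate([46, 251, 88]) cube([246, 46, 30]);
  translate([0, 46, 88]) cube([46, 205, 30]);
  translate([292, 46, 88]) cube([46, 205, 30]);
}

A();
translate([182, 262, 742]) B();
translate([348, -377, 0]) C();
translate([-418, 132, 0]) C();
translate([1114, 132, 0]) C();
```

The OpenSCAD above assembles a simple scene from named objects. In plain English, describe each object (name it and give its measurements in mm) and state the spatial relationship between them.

A is a table: top 1034 mm (x) × 561 mm (y), 36 mm thick, upper face at z = 742 mm, on four 88×88 mm square legs, each inset 12 mm from the nearest pair of top edges, running from z = 0 to the bottom of the top. Four apron rails, 88 mm thick and 116 mm tall, run between adjacent legs with their top edges flush with the underside of the top and their outer faces flush with the legs' outer faces.

B is a rectangular picture frame lying in the x–z plane (depth along y). The opening is 665 mm wide (x) by 464 mm tall (z), surrounded by a border 48 mm wide on all four sides. The frame is 31 mm deep and is made of two full-height vertical stiles with two horizontal rails fitted between them.

C is a simple wooden stool: a rectangular seat 338 mm (x) by 297 mm (y), 31 mm thick, top face at z = 409 mm, on four square legs, each 46×46 mm in cross-section. The legs rest on z = 0, each flush with a corner of the seat. Four stretchers, 46 mm wide and 30 mm tall, connect adjacent legs with their undersides at z = 88 mm, each running between the inner faces of the legs it joins and aligned with the legs' outer faces on the other axis.

The picture frame is on top of the table. Three stools sit around the table at the −y, −x, +x sides.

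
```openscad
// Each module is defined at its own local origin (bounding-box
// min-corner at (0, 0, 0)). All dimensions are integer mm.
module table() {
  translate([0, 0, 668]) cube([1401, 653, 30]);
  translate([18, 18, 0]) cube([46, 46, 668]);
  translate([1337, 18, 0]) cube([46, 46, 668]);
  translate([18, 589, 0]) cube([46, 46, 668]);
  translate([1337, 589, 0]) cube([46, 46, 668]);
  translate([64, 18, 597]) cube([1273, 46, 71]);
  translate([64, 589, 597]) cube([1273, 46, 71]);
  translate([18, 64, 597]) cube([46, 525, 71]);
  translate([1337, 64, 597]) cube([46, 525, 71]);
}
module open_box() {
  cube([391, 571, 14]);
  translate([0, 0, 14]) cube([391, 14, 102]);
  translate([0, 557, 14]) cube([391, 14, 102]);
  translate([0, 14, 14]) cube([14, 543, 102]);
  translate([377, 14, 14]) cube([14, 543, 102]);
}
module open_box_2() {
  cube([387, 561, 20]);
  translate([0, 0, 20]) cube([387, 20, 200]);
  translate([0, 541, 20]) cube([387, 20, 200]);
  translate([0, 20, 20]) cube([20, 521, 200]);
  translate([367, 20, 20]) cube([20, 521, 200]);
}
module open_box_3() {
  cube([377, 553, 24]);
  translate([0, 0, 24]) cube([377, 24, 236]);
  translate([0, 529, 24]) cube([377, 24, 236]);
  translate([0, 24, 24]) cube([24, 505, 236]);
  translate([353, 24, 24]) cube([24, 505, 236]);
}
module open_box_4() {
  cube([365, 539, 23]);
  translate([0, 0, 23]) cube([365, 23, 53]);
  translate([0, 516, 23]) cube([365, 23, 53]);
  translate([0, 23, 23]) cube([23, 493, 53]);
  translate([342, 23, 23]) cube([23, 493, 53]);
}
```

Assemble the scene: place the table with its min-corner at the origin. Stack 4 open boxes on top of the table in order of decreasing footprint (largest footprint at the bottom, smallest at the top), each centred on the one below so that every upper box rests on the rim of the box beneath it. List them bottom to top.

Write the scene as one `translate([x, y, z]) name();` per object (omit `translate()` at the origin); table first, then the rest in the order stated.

table();
translate([505, 41, 698]) open_box();
translate([507, 46, 814]) open_box_2();
translate([512, 50, 1034]) open_box_3();
translate([518, 57, 1294]) open_box_4();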